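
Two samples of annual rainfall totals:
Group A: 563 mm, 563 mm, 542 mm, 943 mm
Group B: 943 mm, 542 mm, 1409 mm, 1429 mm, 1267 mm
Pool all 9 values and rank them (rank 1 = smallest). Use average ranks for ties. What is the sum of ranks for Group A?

14

Sorted (ascending): 542, 542, 563, 563, 943, 943, 1267, 1409, 1429
The 2 values of 542 occupy positions 1–2 → average rank (1+2)/2 = 1.5.
The 2 values of 563 occupy positions 3–4 → average rank (3+4)/2 = 3.5.
The 2 values of 943 occupy positions 5–6 → average rank (5+6)/2 = 5.5.
Group A values → pooled ranks: 563→3.5, 563→3.5, 542→1.5, 943→5.5
Rank sum = 3.5 + 3.5 + 1.5 + 5.5 = 14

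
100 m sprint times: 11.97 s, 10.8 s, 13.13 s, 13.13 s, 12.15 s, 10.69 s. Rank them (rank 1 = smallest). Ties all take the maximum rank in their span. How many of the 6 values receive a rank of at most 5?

4

Sorted (ascending): 10.69, 10.8, 11.97, 12.15, 13.13, 13.13
The 2 values of 13.13 occupy positions 5–6 → each gets rank 6.
Ranks ≤ 5: {1, 2, 3, 4} → 4 values.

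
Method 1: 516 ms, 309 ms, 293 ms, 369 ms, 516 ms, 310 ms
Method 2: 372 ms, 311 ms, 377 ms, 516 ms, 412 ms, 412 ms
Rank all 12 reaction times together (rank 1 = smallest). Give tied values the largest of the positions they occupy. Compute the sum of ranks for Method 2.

47

Sorted (ascending): 293, 309, 310, 311, 369, 372, 377, 412, 412, 516, 516, 516
The 2 values of 412 occupy positions 8–9 → each gets rank 9.
The 3 values of 516 occupy positions 10–12 → each gets rank 12.
Method 2 values → pooled ranks: 372→6, 311→4, 377→7, 516→12, 412→9, 412→9
Rank sum = 6 + 4 + 7 + 12 + 9 + 9 = 47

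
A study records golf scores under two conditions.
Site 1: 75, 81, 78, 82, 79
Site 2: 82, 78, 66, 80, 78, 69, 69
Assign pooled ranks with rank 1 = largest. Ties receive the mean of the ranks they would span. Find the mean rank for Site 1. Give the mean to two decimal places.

5.10

Sorted (descending): 82, 82, 81, 80, 79, 78, 78, 78, 75, 69, 69, 66
The 2 values of 82 occupy positions 1–2 → average rank (1+2)/2 = 1.5.
The 3 values of 78 occupy positions 6–8 → average rank 7.
The 2 values of 69 occupy positions 10–11 → average rank (10+11)/2 = 10.5.
Site 1 values → pooled ranks: 75→9, 81→3, 78→7, 82→1.5, 79→5
Mean rank = (9 + 3 + 7 + 1.5 + 5) / 5 = 5.10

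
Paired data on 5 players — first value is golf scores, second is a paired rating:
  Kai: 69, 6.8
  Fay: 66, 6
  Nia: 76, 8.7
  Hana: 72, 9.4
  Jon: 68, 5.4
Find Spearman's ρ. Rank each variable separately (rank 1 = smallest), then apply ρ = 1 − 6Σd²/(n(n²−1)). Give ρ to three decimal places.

Ranks of variable 1: 3, 1, 5, 4, 2
Ranks of variable 2: 3, 2, 4, 5, 1
d = r₁ − r₂: 0, -1, 1, -1, 1
d²: 0, 1, 1, 1, 1; Σd² = 4
ρ = 1 − 6·4/(5·24) = 1 − 24/120 = 0.800

0.800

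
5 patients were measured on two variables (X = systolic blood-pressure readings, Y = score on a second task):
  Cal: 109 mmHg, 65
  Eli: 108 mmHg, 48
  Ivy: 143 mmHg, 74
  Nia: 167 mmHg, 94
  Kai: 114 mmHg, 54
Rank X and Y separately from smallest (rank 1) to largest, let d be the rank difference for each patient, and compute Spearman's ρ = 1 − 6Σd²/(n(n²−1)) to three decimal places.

Ranks of variable 1: 2, 1, 4, 5, 3
Ranks of variable 2: 3, 1, 4, 5, 2
d = r₁ − r₂: -1, 0, 0, 0, 1
d²: 1, 0, 0, 0, 1; Σd² = 2
ρ = 1 − 6·2/(5·24) = 1 − 12/120 = 0.900

0.900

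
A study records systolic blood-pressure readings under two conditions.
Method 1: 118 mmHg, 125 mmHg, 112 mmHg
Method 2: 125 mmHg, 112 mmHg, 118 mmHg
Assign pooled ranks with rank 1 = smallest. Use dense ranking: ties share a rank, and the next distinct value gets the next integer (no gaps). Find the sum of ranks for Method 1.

6

Sorted (ascending): 112, 112, 118, 118, 125, 125
The 2 values of 112 share dense rank 1.
The 2 values of 118 share dense rank 2.
The 2 values of 125 share dense rank 3.
Method 1 values → pooled ranks: 118→2, 125→3, 112→1
Rank sum = 2 + 3 + 1 = 6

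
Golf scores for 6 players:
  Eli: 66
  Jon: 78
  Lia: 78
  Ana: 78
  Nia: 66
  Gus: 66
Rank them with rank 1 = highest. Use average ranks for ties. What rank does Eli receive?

5

Sorted (descending): 78, 78, 78, 66, 66, 66
The 3 values of 78 occupy positions 1–3 → average rank 2.
The 3 values of 66 occupy positions 4–6 → average rank 5.
Eli has value 66 → rank 5.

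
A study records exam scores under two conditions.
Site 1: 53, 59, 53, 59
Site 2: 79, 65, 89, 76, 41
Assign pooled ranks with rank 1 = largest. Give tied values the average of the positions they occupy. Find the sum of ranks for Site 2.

19

Sorted (descending): 89, 79, 76, 65, 59, 59, 53, 53, 41
The 2 values of 59 occupy positions 5–6 → average rank (5+6)/2 = 5.5.
The 2 values of 53 occupy positions 7–8 → average rank (7+8)/2 = 7.5.
Site 2 values → pooled ranks: 79→2, 65→4, 89→1, 76→3, 41→9
Rank sum = 2 + 4 + 1 + 3 + 9 = 19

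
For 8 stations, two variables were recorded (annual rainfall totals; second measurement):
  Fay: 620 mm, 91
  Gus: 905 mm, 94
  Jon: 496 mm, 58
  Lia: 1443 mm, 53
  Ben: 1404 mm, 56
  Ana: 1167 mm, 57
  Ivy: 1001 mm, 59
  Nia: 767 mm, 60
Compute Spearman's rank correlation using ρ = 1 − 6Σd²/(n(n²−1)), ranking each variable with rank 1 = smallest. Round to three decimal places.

Ranks of variable 1: 2, 4, 1, 8, 7, 6, 5, 3
Ranks of variable 2: 7, 8, 4, 1, 2, 3, 5, 6
d = r₁ − r₂: -5, -4, -3, 7, 5, 3, 0, -3
d²: 25, 16, 9, 49, 25, 9, 0, 9; Σd² = 142
ρ = 1 − 6·142/(8·63) = 1 − 852/504 = -0.690

-0.690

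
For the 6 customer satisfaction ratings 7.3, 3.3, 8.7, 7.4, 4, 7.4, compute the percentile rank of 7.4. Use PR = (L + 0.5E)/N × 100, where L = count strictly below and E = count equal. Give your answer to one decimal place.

N = 6.
Strictly below 7.4: 3. Equal to 7.4: 2.
PR = (3 + 0.5·2)/6 × 100 = 66.7

66.7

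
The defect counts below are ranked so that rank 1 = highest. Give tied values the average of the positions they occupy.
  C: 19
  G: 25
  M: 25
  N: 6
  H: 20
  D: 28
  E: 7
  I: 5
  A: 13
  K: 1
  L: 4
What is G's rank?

Sorted (descending): 28, 25, 25, 20, 19, 13, 7, 6, 5, 4, 1
The 2 values of 25 occupy positions 2–3 → average rank (2+3)/2 = 2.5.
G has value 25 → rank 2.5.

2.5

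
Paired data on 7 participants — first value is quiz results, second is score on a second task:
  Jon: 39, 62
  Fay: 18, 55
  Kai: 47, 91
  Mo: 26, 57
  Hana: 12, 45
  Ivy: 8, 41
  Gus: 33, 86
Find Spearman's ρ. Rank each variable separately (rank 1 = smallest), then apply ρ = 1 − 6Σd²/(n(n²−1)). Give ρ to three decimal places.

Ranks of variable 1: 6, 3, 7, 4, 2, 1, 5
Ranks of variable 2: 5, 3, 7, 4, 2, 1, 6
d = r₁ − r₂: 1, 0, 0, 0, 0, 0, -1
d²: 1, 0, 0, 0, 0, 0, 1; Σd² = 2
ρ = 1 − 6·2/(7·48) = 1 − 12/336 = 0.964

0.964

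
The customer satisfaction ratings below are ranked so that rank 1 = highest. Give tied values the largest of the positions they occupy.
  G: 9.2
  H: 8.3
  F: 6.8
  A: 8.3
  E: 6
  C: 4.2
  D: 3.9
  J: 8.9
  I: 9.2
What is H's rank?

5

Sorted (descending): 9.2, 9.2, 8.9, 8.3, 8.3, 6.8, 6, 4.2, 3.9
The 2 values of 9.2 occupy positions 1–2 → each gets rank 2.
The 2 values of 8.3 occupy positions 4–5 → each gets rank 5.
H has value 8.3 → rank 5.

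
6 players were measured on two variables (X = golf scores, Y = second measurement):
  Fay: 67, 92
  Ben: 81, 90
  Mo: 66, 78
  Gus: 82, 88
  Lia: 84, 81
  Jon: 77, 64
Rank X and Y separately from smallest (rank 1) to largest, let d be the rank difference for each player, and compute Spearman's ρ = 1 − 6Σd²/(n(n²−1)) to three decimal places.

0.086

Ranks of variable 1: 2, 4, 1, 5, 6, 3
Ranks of variable 2: 6, 5, 2, 4, 3, 1
d = r₁ − r₂: -4, -1, -1, 1, 3, 2
d²: 16, 1, 1, 1, 9, 4; Σd² = 32
ρ = 1 − 6·32/(6·35) = 1 − 192/210 = 0.086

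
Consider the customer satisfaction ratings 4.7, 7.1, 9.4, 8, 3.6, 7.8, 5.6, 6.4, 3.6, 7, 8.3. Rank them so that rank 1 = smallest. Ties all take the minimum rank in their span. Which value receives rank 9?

Sorted (ascending): 3.6, 3.6, 4.7, 5.6, 6.4, 7, 7.1, 7.8, 8, 8.3, 9.4
The 2 values of 3.6 occupy positions 1–2 → each gets rank 1.
Rank 9 → value 8.

8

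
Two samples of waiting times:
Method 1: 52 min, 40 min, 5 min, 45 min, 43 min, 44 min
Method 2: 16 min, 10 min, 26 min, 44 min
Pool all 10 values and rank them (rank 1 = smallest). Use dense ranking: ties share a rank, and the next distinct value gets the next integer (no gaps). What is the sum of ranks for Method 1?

Sorted (ascending): 5, 10, 16, 26, 40, 43, 44, 44, 45, 52
The 2 values of 44 share dense rank 7.
Remaining distinct values take the next consecutive integers.
Method 1 values → pooled ranks: 52→9, 40→5, 5→1, 45→8, 43→6, 44→7
Rank sum = 9 + 5 + 1 + 8 + 6 + 7 = 36

36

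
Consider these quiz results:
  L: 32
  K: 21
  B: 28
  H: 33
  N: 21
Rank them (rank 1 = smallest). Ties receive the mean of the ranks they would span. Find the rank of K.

1.5

Sorted (ascending): 21, 21, 28, 32, 33
The 2 values of 21 occupy positions 1–2 → average rank (1+2)/2 = 1.5.
K has value 21 → rank 1.5.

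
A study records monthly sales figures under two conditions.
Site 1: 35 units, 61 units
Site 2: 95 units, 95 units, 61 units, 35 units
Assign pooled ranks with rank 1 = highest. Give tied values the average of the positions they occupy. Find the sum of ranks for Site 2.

12

Sorted (descending): 95, 95, 61, 61, 35, 35
The 2 values of 95 occupy positions 1–2 → average rank (1+2)/2 = 1.5.
The 2 values of 61 occupy positions 3–4 → average rank (3+4)/2 = 3.5.
The 2 values of 35 occupy positions 5–6 → average rank (5+6)/2 = 5.5.
Site 2 values → pooled ranks: 95→1.5, 95→1.5, 61→3.5, 35→5.5
Rank sum = 1.5 + 1.5 + 3.5 + 5.5 = 12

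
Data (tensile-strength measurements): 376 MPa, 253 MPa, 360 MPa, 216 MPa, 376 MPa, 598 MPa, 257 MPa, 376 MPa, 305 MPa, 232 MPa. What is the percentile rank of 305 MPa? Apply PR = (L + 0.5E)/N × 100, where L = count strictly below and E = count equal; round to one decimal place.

N = 10.
Strictly below 305: 4. Equal to 305: 1.
PR = (4 + 0.5·1)/10 × 100 = 45.0

45.0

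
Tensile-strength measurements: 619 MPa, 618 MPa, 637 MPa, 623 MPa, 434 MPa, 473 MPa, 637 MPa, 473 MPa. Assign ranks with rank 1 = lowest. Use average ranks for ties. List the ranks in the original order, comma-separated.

5, 4, 7.5, 6, 1, 2.5, 7.5, 2.5

Sorted (ascending): 434, 473, 473, 618, 619, 623, 637, 637
The 2 values of 473 occupy positions 2–3 → average rank (2+3)/2 = 2.5.
The 2 values of 637 occupy positions 7–8 → average rank (7+8)/2 = 7.5.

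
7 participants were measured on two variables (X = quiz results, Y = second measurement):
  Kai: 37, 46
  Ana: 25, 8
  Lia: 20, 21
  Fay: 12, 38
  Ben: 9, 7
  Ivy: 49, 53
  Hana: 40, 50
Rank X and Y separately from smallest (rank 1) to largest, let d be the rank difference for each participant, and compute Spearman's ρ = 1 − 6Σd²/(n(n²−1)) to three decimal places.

Ranks of variable 1: 5, 4, 3, 2, 1, 7, 6
Ranks of variable 2: 5, 2, 3, 4, 1, 7, 6
d = r₁ − r₂: 0, 2, 0, -2, 0, 0, 0
d²: 0, 4, 0, 4, 0, 0, 0; Σd² = 8
ρ = 1 − 6·8/(7·48) = 1 − 48/336 = 0.857

0.857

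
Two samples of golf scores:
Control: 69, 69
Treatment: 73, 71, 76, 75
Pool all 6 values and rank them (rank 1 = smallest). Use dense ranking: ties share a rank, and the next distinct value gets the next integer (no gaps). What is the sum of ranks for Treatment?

14

Sorted (ascending): 69, 69, 71, 73, 75, 76
The 2 values of 69 share dense rank 1.
Remaining distinct values take the next consecutive integers.
Treatment values → pooled ranks: 73→3, 71→2, 76→5, 75→4
Rank sum = 3 + 2 + 5 + 4 = 14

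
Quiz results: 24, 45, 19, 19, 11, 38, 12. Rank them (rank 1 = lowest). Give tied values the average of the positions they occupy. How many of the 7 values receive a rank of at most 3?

2

Sorted (ascending): 11, 12, 19, 19, 24, 38, 45
The 2 values of 19 occupy positions 3–4 → average rank (3+4)/2 = 3.5.
Ranks ≤ 3: {1, 2} → 2 values.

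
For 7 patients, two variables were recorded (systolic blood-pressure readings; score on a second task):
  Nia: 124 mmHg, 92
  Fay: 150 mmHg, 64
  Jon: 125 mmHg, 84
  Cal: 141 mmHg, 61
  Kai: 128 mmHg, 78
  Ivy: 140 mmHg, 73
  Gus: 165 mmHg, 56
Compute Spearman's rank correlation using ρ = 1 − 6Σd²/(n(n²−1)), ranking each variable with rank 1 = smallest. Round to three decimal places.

-0.964

Ranks of variable 1: 1, 6, 2, 5, 3, 4, 7
Ranks of variable 2: 7, 3, 6, 2, 5, 4, 1
d = r₁ − r₂: -6, 3, -4, 3, -2, 0, 6
d²: 36, 9, 16, 9, 4, 0, 36; Σd² = 110
ρ = 1 − 6·110/(7·48) = 1 − 660/336 = -0.964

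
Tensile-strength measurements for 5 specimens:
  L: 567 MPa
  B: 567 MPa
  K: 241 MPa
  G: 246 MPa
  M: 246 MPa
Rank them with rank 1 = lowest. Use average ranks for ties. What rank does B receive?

Sorted (ascending): 241, 246, 246, 567, 567
The 2 values of 246 occupy positions 2–3 → average rank (2+3)/2 = 2.5.
The 2 values of 567 occupy positions 4–5 → average rank (4+5)/2 = 4.5.
B has value 567 MPa → rank 4.5.

4.5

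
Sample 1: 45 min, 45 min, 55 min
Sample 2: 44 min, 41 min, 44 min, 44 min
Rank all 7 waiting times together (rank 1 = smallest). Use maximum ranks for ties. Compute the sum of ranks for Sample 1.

Sorted (ascending): 41, 44, 44, 44, 45, 45, 55
The 3 values of 44 occupy positions 2–4 → each gets rank 4.
The 2 values of 45 occupy positions 5–6 → each gets rank 6.
Sample 1 values → pooled ranks: 45→6, 45→6, 55→7
Rank sum = 6 + 6 + 7 = 19

19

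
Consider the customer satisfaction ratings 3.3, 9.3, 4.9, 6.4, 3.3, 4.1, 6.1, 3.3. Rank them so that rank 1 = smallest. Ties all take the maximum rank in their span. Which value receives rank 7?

Sorted (ascending): 3.3, 3.3, 3.3, 4.1, 4.9, 6.1, 6.4, 9.3
The 3 values of 3.3 occupy positions 1–3 → each gets rank 3.
Rank 7 → value 6.4.

6.4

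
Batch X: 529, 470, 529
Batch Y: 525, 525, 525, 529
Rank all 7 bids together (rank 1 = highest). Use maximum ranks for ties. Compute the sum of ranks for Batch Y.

Sorted (descending): 529, 529, 529, 525, 525, 525, 470
The 3 values of 529 occupy positions 1–3 → each gets rank 3.
The 3 values of 525 occupy positions 4–6 → each gets rank 6.
Batch Y values → pooled ranks: 525→6, 525→6, 525→6, 529→3
Rank sum = 6 + 6 + 6 + 3 = 21

21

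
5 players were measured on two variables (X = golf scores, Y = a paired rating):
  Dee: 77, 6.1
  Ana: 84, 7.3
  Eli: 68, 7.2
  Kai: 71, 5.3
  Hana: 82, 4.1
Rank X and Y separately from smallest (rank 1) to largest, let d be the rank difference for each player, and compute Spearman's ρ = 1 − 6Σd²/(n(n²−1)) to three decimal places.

0.100

Ranks of variable 1: 3, 5, 1, 2, 4
Ranks of variable 2: 3, 5, 4, 2, 1
d = r₁ − r₂: 0, 0, -3, 0, 3
d²: 0, 0, 9, 0, 9; Σd² = 18
ρ = 1 − 6·18/(5·24) = 1 − 108/120 = 0.100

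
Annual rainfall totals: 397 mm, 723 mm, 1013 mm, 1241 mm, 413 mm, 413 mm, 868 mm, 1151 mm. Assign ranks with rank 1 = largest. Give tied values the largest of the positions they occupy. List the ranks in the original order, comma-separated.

8, 5, 3, 1, 7, 7, 4, 2

Sorted (descending): 1241, 1151, 1013, 868, 723, 413, 413, 397
The 2 values of 413 occupy positions 6–7 → each gets rank 7.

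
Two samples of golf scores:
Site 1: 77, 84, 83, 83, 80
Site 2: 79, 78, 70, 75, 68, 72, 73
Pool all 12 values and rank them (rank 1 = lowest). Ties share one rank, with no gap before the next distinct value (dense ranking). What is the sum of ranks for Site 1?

46

Sorted (ascending): 68, 70, 72, 73, 75, 77, 78, 79, 80, 83, 83, 84
The 2 values of 83 share dense rank 10.
Remaining distinct values take the next consecutive integers.
Site 1 values → pooled ranks: 77→6, 84→11, 83→10, 83→10, 80→9
Rank sum = 6 + 11 + 10 + 10 + 9 = 46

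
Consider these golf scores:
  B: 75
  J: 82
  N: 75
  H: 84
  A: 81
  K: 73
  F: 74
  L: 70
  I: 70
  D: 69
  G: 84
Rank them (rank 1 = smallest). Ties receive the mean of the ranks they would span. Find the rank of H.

Sorted (ascending): 69, 70, 70, 73, 74, 75, 75, 81, 82, 84, 84
The 2 values of 70 occupy positions 2–3 → average rank (2+3)/2 = 2.5.
The 2 values of 75 occupy positions 6–7 → average rank (6+7)/2 = 6.5.
The 2 values of 84 occupy positions 10–11 → average rank (10+11)/2 = 10.5.
H has value 84 → rank 10.5.

10.5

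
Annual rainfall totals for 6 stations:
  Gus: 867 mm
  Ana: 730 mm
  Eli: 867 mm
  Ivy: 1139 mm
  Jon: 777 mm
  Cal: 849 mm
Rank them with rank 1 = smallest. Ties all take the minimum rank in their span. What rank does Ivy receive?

6

Sorted (ascending): 730, 777, 849, 867, 867, 1139
The 2 values of 867 occupy positions 4–5 → each gets rank 4.
Ivy has value 1139 mm → rank 6.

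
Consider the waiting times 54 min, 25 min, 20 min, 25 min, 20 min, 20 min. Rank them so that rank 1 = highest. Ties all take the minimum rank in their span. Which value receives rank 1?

Sorted (descending): 54, 25, 25, 20, 20, 20
The 2 values of 25 occupy positions 2–3 → each gets rank 2.
The 3 values of 20 occupy positions 4–6 → each gets rank 4.
Rank 1 → value 54.

54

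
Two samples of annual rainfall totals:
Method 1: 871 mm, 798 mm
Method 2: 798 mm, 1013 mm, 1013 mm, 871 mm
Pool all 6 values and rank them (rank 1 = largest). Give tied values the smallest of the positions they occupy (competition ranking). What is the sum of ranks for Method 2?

Sorted (descending): 1013, 1013, 871, 871, 798, 798
The 2 values of 1013 occupy positions 1–2 → each gets rank 1.
The 2 values of 871 occupy positions 3–4 → each gets rank 3.
The 2 values of 798 occupy positions 5–6 → each gets rank 5.
Method 2 values → pooled ranks: 798→5, 1013→1, 1013→1, 871→3
Rank sum = 5 + 1 + 1 + 3 = 10

10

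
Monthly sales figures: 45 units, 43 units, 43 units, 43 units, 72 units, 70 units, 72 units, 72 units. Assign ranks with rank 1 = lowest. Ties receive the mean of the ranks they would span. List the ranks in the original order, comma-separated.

Sorted (ascending): 43, 43, 43, 45, 70, 72, 72, 72
The 3 values of 43 occupy positions 1–3 → average rank 2.
The 3 values of 72 occupy positions 6–8 → average rank 7.

4, 2, 2, 2, 7, 5, 7, 7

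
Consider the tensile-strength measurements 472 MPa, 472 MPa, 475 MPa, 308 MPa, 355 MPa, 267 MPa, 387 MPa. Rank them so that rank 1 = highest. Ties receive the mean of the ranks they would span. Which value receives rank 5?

Sorted (descending): 475, 472, 472, 387, 355, 308, 267
The 2 values of 472 occupy positions 2–3 → average rank (2+3)/2 = 2.5.
Rank 5 → value 355.

355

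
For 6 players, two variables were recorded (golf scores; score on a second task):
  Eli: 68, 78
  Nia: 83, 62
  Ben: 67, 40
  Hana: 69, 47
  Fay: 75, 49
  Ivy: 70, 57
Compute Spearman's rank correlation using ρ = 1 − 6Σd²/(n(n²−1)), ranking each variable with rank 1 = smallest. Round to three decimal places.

Ranks of variable 1: 2, 6, 1, 3, 5, 4
Ranks of variable 2: 6, 5, 1, 2, 3, 4
d = r₁ − r₂: -4, 1, 0, 1, 2, 0
d²: 16, 1, 0, 1, 4, 0; Σd² = 22
ρ = 1 − 6·22/(6·35) = 1 − 132/210 = 0.371

0.371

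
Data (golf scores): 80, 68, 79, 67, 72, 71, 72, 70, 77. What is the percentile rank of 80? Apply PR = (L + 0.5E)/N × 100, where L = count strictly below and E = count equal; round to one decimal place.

N = 9.
Strictly below 80: 8. Equal to 80: 1.
PR = (8 + 0.5·1)/9 × 100 = 94.4

94.4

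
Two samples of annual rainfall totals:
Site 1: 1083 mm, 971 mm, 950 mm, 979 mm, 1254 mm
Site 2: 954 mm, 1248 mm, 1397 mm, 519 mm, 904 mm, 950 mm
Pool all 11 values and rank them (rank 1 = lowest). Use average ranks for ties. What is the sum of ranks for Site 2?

31.5

Sorted (ascending): 519, 904, 950, 950, 954, 971, 979, 1083, 1248, 1254, 1397
The 2 values of 950 occupy positions 3–4 → average rank (3+4)/2 = 3.5.
Site 2 values → pooled ranks: 954→5, 1248→9, 1397→11, 519→1, 904→2, 950→3.5
Rank sum = 5 + 9 + 11 + 1 + 2 + 3.5 = 31.5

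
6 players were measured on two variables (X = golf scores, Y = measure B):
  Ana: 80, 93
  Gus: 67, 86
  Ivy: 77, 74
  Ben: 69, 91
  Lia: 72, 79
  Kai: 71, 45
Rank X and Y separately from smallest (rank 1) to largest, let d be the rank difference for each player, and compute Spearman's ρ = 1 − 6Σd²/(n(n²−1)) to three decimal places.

0.086

Ranks of variable 1: 6, 1, 5, 2, 4, 3
Ranks of variable 2: 6, 4, 2, 5, 3, 1
d = r₁ − r₂: 0, -3, 3, -3, 1, 2
d²: 0, 9, 9, 9, 1, 4; Σd² = 32
ρ = 1 − 6·32/(6·35) = 1 − 192/210 = 0.086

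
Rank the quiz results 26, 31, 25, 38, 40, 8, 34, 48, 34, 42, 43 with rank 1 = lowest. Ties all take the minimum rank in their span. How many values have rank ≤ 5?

6

Sorted (ascending): 8, 25, 26, 31, 34, 34, 38, 40, 42, 43, 48
The 2 values of 34 occupy positions 5–6 → each gets rank 5.
Ranks ≤ 5: {1, 2, 3, 4, 5, 5} → 6 values.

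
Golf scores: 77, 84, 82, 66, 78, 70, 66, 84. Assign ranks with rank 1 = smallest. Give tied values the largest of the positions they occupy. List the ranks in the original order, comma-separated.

4, 8, 6, 2, 5, 3, 2, 8

Sorted (ascending): 66, 66, 70, 77, 78, 82, 84, 84
The 2 values of 66 occupy positions 1–2 → each gets rank 2.
The 2 values of 84 occupy positions 7–8 → each gets rank 8.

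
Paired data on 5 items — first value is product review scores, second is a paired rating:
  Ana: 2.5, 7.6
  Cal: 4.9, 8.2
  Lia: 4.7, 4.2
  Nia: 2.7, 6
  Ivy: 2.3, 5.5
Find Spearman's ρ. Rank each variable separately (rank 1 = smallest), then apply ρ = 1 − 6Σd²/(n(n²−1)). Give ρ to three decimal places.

Ranks of variable 1: 2, 5, 4, 3, 1
Ranks of variable 2: 4, 5, 1, 3, 2
d = r₁ − r₂: -2, 0, 3, 0, -1
d²: 4, 0, 9, 0, 1; Σd² = 14
ρ = 1 − 6·14/(5·24) = 1 − 84/120 = 0.300

0.300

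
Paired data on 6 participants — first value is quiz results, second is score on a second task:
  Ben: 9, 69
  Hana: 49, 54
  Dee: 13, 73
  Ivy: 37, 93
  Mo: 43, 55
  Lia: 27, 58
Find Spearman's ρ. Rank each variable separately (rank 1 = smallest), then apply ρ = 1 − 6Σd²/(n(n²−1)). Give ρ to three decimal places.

-0.600

Ranks of variable 1: 1, 6, 2, 4, 5, 3
Ranks of variable 2: 4, 1, 5, 6, 2, 3
d = r₁ − r₂: -3, 5, -3, -2, 3, 0
d²: 9, 25, 9, 4, 9, 0; Σd² = 56
ρ = 1 − 6·56/(6·35) = 1 − 336/210 = -0.600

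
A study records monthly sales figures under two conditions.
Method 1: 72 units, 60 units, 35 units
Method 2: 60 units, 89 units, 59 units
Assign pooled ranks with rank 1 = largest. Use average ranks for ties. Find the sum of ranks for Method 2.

Sorted (descending): 89, 72, 60, 60, 59, 35
The 2 values of 60 occupy positions 3–4 → average rank (3+4)/2 = 3.5.
Method 2 values → pooled ranks: 60→3.5, 89→1, 59→5
Rank sum = 3.5 + 1 + 5 = 9.5

9.5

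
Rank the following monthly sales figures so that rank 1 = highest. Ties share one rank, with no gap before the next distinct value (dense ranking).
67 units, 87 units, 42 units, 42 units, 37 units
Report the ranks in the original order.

Sorted (descending): 87, 67, 42, 42, 37
The 2 values of 42 share dense rank 3.
Remaining distinct values take the next consecutive integers.

2, 1, 3, 3, 4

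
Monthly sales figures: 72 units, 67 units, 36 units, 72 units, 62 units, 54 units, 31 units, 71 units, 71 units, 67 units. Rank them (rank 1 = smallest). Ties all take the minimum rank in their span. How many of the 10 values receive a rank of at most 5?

6

Sorted (ascending): 31, 36, 54, 62, 67, 67, 71, 71, 72, 72
The 2 values of 67 occupy positions 5–6 → each gets rank 5.
The 2 values of 71 occupy positions 7–8 → each gets rank 7.
The 2 values of 72 occupy positions 9–10 → each gets rank 9.
Ranks ≤ 5: {1, 2, 3, 4, 5, 5} → 6 values.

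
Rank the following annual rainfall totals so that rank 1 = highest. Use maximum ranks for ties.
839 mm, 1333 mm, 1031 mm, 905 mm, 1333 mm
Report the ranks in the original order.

Sorted (descending): 1333, 1333, 1031, 905, 839
The 2 values of 1333 occupy positions 1–2 → each gets rank 2.

5, 2, 3, 4, 2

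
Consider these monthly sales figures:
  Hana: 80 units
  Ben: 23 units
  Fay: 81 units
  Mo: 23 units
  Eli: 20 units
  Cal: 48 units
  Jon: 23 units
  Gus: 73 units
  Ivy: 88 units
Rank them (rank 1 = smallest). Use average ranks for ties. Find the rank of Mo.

3

Sorted (ascending): 20, 23, 23, 23, 48, 73, 80, 81, 88
The 3 values of 23 occupy positions 2–4 → average rank 3.
Mo has value 23 units → rank 3.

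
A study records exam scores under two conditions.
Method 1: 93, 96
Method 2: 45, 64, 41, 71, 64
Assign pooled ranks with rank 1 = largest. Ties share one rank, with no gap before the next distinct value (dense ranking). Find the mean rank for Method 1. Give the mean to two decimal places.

Sorted (descending): 96, 93, 71, 64, 64, 45, 41
The 2 values of 64 share dense rank 4.
Remaining distinct values take the next consecutive integers.
Method 1 values → pooled ranks: 93→2, 96→1
Mean rank = (2 + 1) / 2 = 1.50

1.50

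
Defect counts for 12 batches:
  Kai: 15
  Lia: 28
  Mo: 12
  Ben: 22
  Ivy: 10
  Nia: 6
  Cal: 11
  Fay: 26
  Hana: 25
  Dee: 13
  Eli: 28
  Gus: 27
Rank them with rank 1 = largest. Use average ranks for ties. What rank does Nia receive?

12

Sorted (descending): 28, 28, 27, 26, 25, 22, 15, 13, 12, 11, 10, 6
The 2 values of 28 occupy positions 1–2 → average rank (1+2)/2 = 1.5.
Nia has value 6 → rank 12.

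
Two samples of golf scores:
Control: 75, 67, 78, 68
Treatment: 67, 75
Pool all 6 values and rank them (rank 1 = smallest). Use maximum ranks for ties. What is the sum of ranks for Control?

16

Sorted (ascending): 67, 67, 68, 75, 75, 78
The 2 values of 67 occupy positions 1–2 → each gets rank 2.
The 2 values of 75 occupy positions 4–5 → each gets rank 5.
Control values → pooled ranks: 75→5, 67→2, 78→6, 68→3
Rank sum = 5 + 2 + 6 + 3 = 16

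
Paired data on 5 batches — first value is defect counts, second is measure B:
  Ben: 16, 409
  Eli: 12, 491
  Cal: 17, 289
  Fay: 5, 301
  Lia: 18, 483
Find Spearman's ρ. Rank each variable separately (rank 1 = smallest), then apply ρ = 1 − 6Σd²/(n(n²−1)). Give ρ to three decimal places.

0.000

Ranks of variable 1: 3, 2, 4, 1, 5
Ranks of variable 2: 3, 5, 1, 2, 4
d = r₁ − r₂: 0, -3, 3, -1, 1
d²: 0, 9, 9, 1, 1; Σd² = 20
ρ = 1 − 6·20/(5·24) = 1 − 120/120 = 0.000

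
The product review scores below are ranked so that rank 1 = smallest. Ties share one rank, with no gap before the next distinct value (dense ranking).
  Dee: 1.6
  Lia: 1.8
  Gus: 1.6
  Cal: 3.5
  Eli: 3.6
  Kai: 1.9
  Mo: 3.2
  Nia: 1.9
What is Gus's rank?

1

Sorted (ascending): 1.6, 1.6, 1.8, 1.9, 1.9, 3.2, 3.5, 3.6
The 2 values of 1.6 share dense rank 1.
The 2 values of 1.9 share dense rank 3.
Remaining distinct values take the next consecutive integers.
Gus has value 1.6 → rank 1.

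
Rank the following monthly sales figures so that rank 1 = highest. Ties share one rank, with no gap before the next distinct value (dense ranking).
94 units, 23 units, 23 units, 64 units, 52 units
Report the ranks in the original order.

1, 4, 4, 2, 3

Sorted (descending): 94, 64, 52, 23, 23
The 2 values of 23 share dense rank 4.
Remaining distinct values take the next consecutive integers.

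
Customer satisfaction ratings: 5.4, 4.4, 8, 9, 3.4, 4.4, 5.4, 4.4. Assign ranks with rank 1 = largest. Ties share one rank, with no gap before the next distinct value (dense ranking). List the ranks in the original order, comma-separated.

Sorted (descending): 9, 8, 5.4, 5.4, 4.4, 4.4, 4.4, 3.4
The 2 values of 5.4 share dense rank 3.
The 3 values of 4.4 share dense rank 4.
Remaining distinct values take the next consecutive integers.

3, 4, 2, 1, 5, 4, 3, 4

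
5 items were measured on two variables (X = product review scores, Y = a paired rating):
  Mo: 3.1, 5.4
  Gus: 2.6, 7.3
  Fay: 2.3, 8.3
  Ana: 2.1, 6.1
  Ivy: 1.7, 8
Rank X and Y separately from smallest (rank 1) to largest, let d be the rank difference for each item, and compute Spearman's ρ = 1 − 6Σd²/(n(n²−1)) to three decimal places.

-0.500

Ranks of variable 1: 5, 4, 3, 2, 1
Ranks of variable 2: 1, 3, 5, 2, 4
d = r₁ − r₂: 4, 1, -2, 0, -3
d²: 16, 1, 4, 0, 9; Σd² = 30
ρ = 1 − 6·30/(5·24) = 1 − 180/120 = -0.500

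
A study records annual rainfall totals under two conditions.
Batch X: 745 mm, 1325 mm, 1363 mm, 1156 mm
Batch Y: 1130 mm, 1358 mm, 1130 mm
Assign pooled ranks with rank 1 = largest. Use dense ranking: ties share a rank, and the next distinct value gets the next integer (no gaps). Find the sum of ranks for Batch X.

14

Sorted (descending): 1363, 1358, 1325, 1156, 1130, 1130, 745
The 2 values of 1130 share dense rank 5.
Remaining distinct values take the next consecutive integers.
Batch X values → pooled ranks: 745→6, 1325→3, 1363→1, 1156→4
Rank sum = 6 + 3 + 1 + 4 = 14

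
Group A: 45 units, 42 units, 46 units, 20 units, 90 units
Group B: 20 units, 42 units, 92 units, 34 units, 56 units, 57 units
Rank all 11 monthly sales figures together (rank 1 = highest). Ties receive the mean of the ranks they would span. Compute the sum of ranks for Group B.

Sorted (descending): 92, 90, 57, 56, 46, 45, 42, 42, 34, 20, 20
The 2 values of 42 occupy positions 7–8 → average rank (7+8)/2 = 7.5.
The 2 values of 20 occupy positions 10–11 → average rank (10+11)/2 = 10.5.
Group B values → pooled ranks: 20→10.5, 42→7.5, 92→1, 34→9, 56→4, 57→3
Rank sum = 10.5 + 7.5 + 1 + 9 + 4 + 3 = 35

35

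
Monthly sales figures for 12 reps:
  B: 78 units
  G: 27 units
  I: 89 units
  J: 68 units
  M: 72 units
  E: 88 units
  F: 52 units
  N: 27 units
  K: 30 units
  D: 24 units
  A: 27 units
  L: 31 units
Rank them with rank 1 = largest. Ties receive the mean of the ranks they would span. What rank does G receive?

10

Sorted (descending): 89, 88, 78, 72, 68, 52, 31, 30, 27, 27, 27, 24
The 3 values of 27 occupy positions 9–11 → average rank 10.
G has value 27 units → rank 10.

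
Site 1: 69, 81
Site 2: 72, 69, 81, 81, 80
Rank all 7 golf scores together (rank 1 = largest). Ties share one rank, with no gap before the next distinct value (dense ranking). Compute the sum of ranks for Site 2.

Sorted (descending): 81, 81, 81, 80, 72, 69, 69
The 3 values of 81 share dense rank 1.
The 2 values of 69 share dense rank 4.
Remaining distinct values take the next consecutive integers.
Site 2 values → pooled ranks: 72→3, 69→4, 81→1, 81→1, 80→2
Rank sum = 3 + 4 + 1 + 1 + 2 = 11

11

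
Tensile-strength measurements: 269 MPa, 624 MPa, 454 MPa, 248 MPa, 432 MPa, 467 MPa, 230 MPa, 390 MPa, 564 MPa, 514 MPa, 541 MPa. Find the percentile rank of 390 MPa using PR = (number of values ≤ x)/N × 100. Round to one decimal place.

N = 11.
Strictly below 390: 3. Equal to 390: 1.
PR = 4/11 × 100 = 36.4

36.4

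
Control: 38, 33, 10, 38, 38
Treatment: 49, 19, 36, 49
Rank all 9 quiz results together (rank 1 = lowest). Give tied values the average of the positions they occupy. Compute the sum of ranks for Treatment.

23

Sorted (ascending): 10, 19, 33, 36, 38, 38, 38, 49, 49
The 3 values of 38 occupy positions 5–7 → average rank 6.
The 2 values of 49 occupy positions 8–9 → average rank (8+9)/2 = 8.5.
Treatment values → pooled ranks: 49→8.5, 19→2, 36→4, 49→8.5
Rank sum = 8.5 + 2 + 4 + 8.5 = 23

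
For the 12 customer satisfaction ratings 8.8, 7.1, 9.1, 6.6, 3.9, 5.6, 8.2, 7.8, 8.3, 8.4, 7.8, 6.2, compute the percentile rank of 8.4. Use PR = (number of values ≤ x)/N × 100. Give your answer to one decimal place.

83.3

N = 12.
Strictly below 8.4: 9. Equal to 8.4: 1.
PR = 10/12 × 100 = 83.3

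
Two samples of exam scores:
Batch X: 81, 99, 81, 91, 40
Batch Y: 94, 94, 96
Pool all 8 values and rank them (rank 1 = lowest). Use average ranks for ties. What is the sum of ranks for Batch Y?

Sorted (ascending): 40, 81, 81, 91, 94, 94, 96, 99
The 2 values of 81 occupy positions 2–3 → average rank (2+3)/2 = 2.5.
The 2 values of 94 occupy positions 5–6 → average rank (5+6)/2 = 5.5.
Batch Y values → pooled ranks: 94→5.5, 94→5.5, 96→7
Rank sum = 5.5 + 5.5 + 7 = 18

18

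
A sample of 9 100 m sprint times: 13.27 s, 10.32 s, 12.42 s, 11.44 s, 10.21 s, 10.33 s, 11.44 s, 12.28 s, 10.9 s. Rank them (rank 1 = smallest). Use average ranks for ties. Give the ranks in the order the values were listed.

9, 2, 8, 5.5, 1, 3, 5.5, 7, 4

Sorted (ascending): 10.21, 10.32, 10.33, 10.9, 11.44, 11.44, 12.28, 12.42, 13.27
The 2 values of 11.44 occupy positions 5–6 → average rank (5+6)/2 = 5.5.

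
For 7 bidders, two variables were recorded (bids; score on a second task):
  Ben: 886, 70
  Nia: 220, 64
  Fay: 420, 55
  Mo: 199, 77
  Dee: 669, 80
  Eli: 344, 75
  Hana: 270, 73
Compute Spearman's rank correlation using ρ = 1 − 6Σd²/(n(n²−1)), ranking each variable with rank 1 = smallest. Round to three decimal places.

-0.071

Ranks of variable 1: 7, 2, 5, 1, 6, 4, 3
Ranks of variable 2: 3, 2, 1, 6, 7, 5, 4
d = r₁ − r₂: 4, 0, 4, -5, -1, -1, -1
d²: 16, 0, 16, 25, 1, 1, 1; Σd² = 60
ρ = 1 − 6·60/(7·48) = 1 − 360/336 = -0.071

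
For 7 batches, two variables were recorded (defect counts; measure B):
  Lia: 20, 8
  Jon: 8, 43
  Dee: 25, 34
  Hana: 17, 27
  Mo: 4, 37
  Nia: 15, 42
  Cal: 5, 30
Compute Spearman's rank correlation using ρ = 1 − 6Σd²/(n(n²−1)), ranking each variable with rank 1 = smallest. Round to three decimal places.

Ranks of variable 1: 6, 3, 7, 5, 1, 4, 2
Ranks of variable 2: 1, 7, 4, 2, 5, 6, 3
d = r₁ − r₂: 5, -4, 3, 3, -4, -2, -1
d²: 25, 16, 9, 9, 16, 4, 1; Σd² = 80
ρ = 1 − 6·80/(7·48) = 1 − 480/336 = -0.429

-0.429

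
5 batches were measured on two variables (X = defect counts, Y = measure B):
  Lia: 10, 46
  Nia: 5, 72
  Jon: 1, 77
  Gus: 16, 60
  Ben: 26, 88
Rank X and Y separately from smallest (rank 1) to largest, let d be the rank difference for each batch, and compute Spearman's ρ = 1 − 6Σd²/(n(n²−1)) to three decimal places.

0.100

Ranks of variable 1: 3, 2, 1, 4, 5
Ranks of variable 2: 1, 3, 4, 2, 5
d = r₁ − r₂: 2, -1, -3, 2, 0
d²: 4, 1, 9, 4, 0; Σd² = 18
ρ = 1 − 6·18/(5·24) = 1 − 108/120 = 0.100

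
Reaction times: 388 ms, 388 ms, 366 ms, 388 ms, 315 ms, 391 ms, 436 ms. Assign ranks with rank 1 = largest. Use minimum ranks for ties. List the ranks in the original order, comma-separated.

3, 3, 6, 3, 7, 2, 1

Sorted (descending): 436, 391, 388, 388, 388, 366, 315
The 3 values of 388 occupy positions 3–5 → each gets rank 3.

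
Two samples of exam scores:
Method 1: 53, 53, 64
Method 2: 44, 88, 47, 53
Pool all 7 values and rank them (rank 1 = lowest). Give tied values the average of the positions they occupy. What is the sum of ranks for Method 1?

Sorted (ascending): 44, 47, 53, 53, 53, 64, 88
The 3 values of 53 occupy positions 3–5 → average rank 4.
Method 1 values → pooled ranks: 53→4, 53→4, 64→6
Rank sum = 4 + 4 + 6 = 14

14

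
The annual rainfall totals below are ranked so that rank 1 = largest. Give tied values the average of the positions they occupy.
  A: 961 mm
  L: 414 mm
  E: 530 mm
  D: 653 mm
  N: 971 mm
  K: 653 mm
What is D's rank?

Sorted (descending): 971, 961, 653, 653, 530, 414
The 2 values of 653 occupy positions 3–4 → average rank (3+4)/2 = 3.5.
D has value 653 mm → rank 3.5.

3.5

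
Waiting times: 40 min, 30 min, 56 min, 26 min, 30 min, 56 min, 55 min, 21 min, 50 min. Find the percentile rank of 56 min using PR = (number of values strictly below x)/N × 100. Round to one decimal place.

77.8

N = 9.
Strictly below 56: 7. Equal to 56: 2.
PR = 7/9 × 100 = 77.8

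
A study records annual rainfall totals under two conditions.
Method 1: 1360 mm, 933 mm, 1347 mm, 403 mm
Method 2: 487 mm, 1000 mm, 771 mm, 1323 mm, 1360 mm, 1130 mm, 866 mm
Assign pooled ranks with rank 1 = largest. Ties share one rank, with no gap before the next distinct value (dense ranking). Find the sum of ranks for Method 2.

37

Sorted (descending): 1360, 1360, 1347, 1323, 1130, 1000, 933, 866, 771, 487, 403
The 2 values of 1360 share dense rank 1.
Remaining distinct values take the next consecutive integers.
Method 2 values → pooled ranks: 487→9, 1000→5, 771→8, 1323→3, 1360→1, 1130→4, 866→7
Rank sum = 9 + 5 + 8 + 3 + 1 + 4 + 7 = 37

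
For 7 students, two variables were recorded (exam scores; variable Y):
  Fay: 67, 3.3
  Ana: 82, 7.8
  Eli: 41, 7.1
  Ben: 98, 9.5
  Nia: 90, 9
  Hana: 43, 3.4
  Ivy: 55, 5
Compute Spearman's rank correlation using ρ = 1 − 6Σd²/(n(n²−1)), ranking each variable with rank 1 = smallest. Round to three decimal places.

0.679

Ranks of variable 1: 4, 5, 1, 7, 6, 2, 3
Ranks of variable 2: 1, 5, 4, 7, 6, 2, 3
d = r₁ − r₂: 3, 0, -3, 0, 0, 0, 0
d²: 9, 0, 9, 0, 0, 0, 0; Σd² = 18
ρ = 1 − 6·18/(7·48) = 1 − 108/336 = 0.679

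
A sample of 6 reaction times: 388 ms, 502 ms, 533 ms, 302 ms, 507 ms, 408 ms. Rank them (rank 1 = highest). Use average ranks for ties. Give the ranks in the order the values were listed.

Sorted (descending): 533, 507, 502, 408, 388, 302
No ties — each value takes its position as its rank.

5, 3, 1, 6, 2, 4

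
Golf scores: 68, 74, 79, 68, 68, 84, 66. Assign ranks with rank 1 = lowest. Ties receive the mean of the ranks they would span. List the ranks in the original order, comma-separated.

Sorted (ascending): 66, 68, 68, 68, 74, 79, 84
The 3 values of 68 occupy positions 2–4 → average rank 3.

3, 5, 6, 3, 3, 7, 1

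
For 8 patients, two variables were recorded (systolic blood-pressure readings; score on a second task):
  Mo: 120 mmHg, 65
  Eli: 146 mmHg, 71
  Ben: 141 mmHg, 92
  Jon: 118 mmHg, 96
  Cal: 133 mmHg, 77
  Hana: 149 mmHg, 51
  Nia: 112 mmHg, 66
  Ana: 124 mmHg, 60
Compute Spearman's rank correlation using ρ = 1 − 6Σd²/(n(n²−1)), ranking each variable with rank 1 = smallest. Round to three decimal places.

-0.238

Ranks of variable 1: 3, 7, 6, 2, 5, 8, 1, 4
Ranks of variable 2: 3, 5, 7, 8, 6, 1, 4, 2
d = r₁ − r₂: 0, 2, -1, -6, -1, 7, -3, 2
d²: 0, 4, 1, 36, 1, 49, 9, 4; Σd² = 104
ρ = 1 − 6·104/(8·63) = 1 − 624/504 = -0.238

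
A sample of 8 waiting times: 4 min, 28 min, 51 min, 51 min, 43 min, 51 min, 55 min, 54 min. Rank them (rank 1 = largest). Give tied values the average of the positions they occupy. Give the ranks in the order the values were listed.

8, 7, 4, 4, 6, 4, 1, 2

Sorted (descending): 55, 54, 51, 51, 51, 43, 28, 4
The 3 values of 51 occupy positions 3–5 → average rank 4.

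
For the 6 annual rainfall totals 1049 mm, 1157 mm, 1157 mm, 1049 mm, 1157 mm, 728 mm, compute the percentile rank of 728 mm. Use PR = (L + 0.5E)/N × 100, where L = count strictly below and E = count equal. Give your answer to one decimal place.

N = 6.
Strictly below 728: 0. Equal to 728: 1.
PR = (0 + 0.5·1)/6 × 100 = 8.3

8.3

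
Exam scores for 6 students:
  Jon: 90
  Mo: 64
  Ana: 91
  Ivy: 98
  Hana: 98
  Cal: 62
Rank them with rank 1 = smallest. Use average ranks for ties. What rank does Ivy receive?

5.5

Sorted (ascending): 62, 64, 90, 91, 98, 98
The 2 values of 98 occupy positions 5–6 → average rank (5+6)/2 = 5.5.
Ivy has value 98 → rank 5.5.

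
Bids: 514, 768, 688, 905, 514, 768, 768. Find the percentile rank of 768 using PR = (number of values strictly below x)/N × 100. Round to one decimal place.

42.9

N = 7.
Strictly below 768: 3. Equal to 768: 3.
PR = 3/7 × 100 = 42.9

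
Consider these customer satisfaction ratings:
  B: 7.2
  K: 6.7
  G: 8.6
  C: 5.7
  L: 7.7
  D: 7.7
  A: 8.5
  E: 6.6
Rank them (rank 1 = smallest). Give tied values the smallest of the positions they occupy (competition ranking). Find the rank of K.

3

Sorted (ascending): 5.7, 6.6, 6.7, 7.2, 7.7, 7.7, 8.5, 8.6
The 2 values of 7.7 occupy positions 5–6 → each gets rank 5.
K has value 6.7 → rank 3.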